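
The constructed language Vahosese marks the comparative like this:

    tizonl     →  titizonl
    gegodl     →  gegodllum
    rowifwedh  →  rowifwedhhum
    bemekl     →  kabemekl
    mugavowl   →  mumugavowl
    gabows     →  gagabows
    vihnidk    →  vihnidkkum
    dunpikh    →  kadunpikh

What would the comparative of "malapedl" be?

dunpikh and rowifwedh both end in -h yet inflect differently (kadunpikh, rowifwedhhum), so the final letter is not what conditions the rule; the second-to-last letter is.
"malapedl" has second-to-last letter 'd'. The stems whose second-to-last letter is 'd' (vihnidk → vihnidkkum, rowifwedh → rowifwedhhum, gegodl → gegodllum) double the final consonant and add -um.
So malapedl → malapedllum.

malapedllum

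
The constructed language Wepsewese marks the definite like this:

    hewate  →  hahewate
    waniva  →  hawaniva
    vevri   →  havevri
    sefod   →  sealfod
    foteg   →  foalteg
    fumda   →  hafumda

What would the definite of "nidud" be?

hewate and foteg both have last vowel 'e' yet inflect differently (hahewate, foalteg), so the last vowel is not what conditions the rule; whether the stem ends in a vowel or a consonant is.
"nidud" ends in a consonant. The stems ending in a consonant (sefod → sealfod, foteg → foalteg) insert -al- after the first vowel.
The other pattern: stems ending in a vowel add the prefix ha-.
So nidud → nialdud.

nialdud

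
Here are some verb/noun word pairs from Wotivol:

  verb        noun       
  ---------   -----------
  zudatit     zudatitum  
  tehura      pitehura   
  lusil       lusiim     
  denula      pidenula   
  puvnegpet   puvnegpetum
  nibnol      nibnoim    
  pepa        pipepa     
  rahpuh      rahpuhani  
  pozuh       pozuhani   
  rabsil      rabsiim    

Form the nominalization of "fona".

zudatit and rabsil both have last vowel 'i' yet inflect differently (zudatitum, rabsiim), so the last vowel is not what conditions the rule; the final letter is.
"fona" ends in -a. The stems ending in -a (tehura → pitehura, denula → pidenula, pepa → pipepa) add the prefix pi-.
So fona → pifona.

pifona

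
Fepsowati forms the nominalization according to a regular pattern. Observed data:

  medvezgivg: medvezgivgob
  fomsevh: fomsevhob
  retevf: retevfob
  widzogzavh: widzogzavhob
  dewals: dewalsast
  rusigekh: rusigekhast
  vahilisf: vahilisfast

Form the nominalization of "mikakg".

mikakgast

fomsevh and rusigekh both end in -h yet inflect differently (fomsevhob, rusigekhast), so the final letter is not what conditions the rule; the second-to-last letter is.
"mikakg" has second-to-last letter 'k'. The one such stem in the data (rusigekh → rusigekhast) adds -ast, so the same rule applies.
The other pattern: stems whose second-to-last letter is 'v' add -ob.
So mikakg → mikakgast.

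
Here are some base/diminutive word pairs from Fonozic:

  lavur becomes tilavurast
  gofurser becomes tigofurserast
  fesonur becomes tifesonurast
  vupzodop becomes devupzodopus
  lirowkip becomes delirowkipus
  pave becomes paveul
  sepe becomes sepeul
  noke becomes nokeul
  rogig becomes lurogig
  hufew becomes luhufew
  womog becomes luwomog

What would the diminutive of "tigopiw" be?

lutigopiw

"tigopiw" ends in -w. The one such stem in the data (hufew → luhufew) adds the prefix lu-, so the same rule applies.
So tigopiw → lutigopiw.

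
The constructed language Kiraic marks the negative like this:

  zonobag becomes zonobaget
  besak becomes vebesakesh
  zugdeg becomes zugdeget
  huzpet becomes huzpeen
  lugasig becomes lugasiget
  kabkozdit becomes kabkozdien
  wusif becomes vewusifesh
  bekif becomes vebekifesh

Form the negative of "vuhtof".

huzpet and zugdeg both have last vowel 'e' yet inflect differently (huzpeen, zugdeget), so the last vowel is not what conditions the rule; the final letter is.
"vuhtof" ends in -f. The stems ending in -f (bekif → vebekifesh, wusif → vewusifesh) add ve- … -esh around the stem.
The other patterns: stems ending in -t drop the final letter and add -en; stems ending in -g add -et.
So vuhtof → vevuhtofesh.

vevuhtofesh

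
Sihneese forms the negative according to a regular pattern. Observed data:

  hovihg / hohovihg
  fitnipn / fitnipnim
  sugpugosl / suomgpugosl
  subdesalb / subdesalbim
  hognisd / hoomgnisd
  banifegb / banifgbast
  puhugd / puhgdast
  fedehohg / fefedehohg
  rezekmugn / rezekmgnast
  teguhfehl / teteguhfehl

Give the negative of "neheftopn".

puhugd and hognisd both end in -d yet inflect differently (puhgdast, hoomgnisd), so the final letter is not what conditions the rule; the second-to-last letter is.
"neheftopn" has second-to-last letter 'p'. The one such stem in the data (fitnipn → fitnipnim) adds -im, so the same rule applies.
So neheftopn → neheftopnim.

neheftopnim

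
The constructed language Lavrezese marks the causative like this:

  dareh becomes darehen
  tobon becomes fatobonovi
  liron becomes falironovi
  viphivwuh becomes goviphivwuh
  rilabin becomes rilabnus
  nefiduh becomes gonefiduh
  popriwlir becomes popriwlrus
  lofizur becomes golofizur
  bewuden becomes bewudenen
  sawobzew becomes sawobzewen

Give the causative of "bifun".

lofizur and popriwlir both end in -r yet inflect differently (golofizur, popriwlrus), so the final letter is not what conditions the rule; the last vowel is.
"bifun" has last vowel 'u'. The stems whose last vowel is 'u' (viphivwuh → goviphivwuh, lofizur → golofizur, nefiduh → gonefiduh) add the prefix go-.
The other patterns: stems whose last vowel is 'i' delete the last vowel and add -us; stems whose last vowel is 'e' add -en; stems whose last vowel is 'o' add fa- … -ovi around the stem.
So bifun → gobifun.

gobifun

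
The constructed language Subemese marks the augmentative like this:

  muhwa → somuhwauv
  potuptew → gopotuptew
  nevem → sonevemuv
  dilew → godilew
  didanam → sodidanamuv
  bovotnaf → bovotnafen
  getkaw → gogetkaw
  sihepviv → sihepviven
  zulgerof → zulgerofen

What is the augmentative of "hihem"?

sohihemuv

getkaw and bovotnaf both have last vowel 'a' yet inflect differently (gogetkaw, bovotnafen), so the last vowel is not what conditions the rule; the final letter is.
"hihem" ends in -m. The stems ending in -m (didanam → sodidanamuv, nevem → sonevemuv) add so- … -uv around the stem.
The other patterns: stems ending in -w add the prefix go-; stems ending in -f or -v add -en.
So hihem → sohihemuv.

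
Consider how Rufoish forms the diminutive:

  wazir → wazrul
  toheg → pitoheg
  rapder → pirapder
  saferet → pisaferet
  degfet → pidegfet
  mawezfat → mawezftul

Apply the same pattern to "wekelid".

wekeldul

saferet and mawezfat both end in -t yet inflect differently (pisaferet, mawezftul), so the final letter is not what conditions the rule; the last vowel is.
"wekelid" has last vowel 'i'. The one such stem in the data (wazir → wazrul) deletes the last vowel and adds -ul (as does mawezfat), so the same rule applies.
The other pattern: stems whose last vowel is 'e' add the prefix pi-.
So wekelid → wekeldul.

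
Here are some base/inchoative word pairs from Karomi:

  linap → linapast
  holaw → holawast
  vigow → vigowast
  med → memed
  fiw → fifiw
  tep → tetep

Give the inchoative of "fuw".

fufuw

"fuw" has 1 vowel. The stems with 1 vowel (med → memed, fiw → fifiw, tep → tetep) repeat the first consonant+vowel as a prefix.
The other pattern: stems with 2 vowels add -ast.
So fuw → fufuw.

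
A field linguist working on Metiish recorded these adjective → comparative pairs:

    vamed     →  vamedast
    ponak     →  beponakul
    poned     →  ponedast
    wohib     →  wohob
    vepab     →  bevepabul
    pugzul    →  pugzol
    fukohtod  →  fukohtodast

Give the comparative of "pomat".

bepomatul

vepab and wohib both end in -b yet inflect differently (bevepabul, wohob), so the final letter is not what conditions the rule; the last vowel is.
"pomat" has last vowel 'a'. The stems whose last vowel is 'a' (ponak → beponakul, vepab → bevepabul) add be- … -ul around the stem.
So pomat → bepomatul.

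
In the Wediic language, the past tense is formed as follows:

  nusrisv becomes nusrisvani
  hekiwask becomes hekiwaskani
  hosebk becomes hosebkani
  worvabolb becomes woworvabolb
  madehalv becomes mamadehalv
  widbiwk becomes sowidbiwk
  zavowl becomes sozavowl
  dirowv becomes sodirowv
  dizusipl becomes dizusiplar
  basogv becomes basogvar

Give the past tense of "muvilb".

mumuvilb

"muvilb" has second-to-last letter 'l'. The stems whose second-to-last letter is 'l' (worvabolb → woworvabolb, madehalv → mamadehalv) repeat the first consonant+vowel as a prefix.
So muvilb → mumuvilb.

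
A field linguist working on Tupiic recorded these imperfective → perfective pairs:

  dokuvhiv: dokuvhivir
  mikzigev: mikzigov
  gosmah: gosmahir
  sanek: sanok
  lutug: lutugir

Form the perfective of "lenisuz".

lenisuzir

mikzigev and dokuvhiv both end in -v yet inflect differently (mikzigov, dokuvhivir), so the final letter is not what conditions the rule; the last vowel is.
"lenisuz" has last vowel 'u'. The one such stem in the data (lutug → lutugir) adds -ir, so the same rule applies.
The other pattern: stems whose last vowel is 'e' change the last vowel to 'o'.
So lenisuz → lenisuzir.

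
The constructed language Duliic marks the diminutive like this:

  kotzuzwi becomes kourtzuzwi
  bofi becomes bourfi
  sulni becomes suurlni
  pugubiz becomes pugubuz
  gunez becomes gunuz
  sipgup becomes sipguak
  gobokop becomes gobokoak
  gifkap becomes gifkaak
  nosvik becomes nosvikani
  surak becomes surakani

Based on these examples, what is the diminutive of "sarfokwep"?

sarfokweak

kotzuzwi and pugubiz both have last vowel 'i' yet inflect differently (kourtzuzwi, pugubuz), so the last vowel is not what conditions the rule; the final letter is.
"sarfokwep" ends in -p. The stems ending in -p (sipgup → sipguak, gobokop → gobokoak, gifkap → gifkaak) drop the final letter and add -ak.
So sarfokwep → sarfokweak.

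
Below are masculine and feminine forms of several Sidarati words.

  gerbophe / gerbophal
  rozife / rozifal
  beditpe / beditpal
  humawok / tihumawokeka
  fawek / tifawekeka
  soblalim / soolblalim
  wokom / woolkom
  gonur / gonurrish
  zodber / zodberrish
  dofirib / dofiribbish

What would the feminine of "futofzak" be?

gerbophe and fawek both have last vowel 'e' yet inflect differently (gerbophal, tifawekeka), so the last vowel is not what conditions the rule; the final letter is.
"futofzak" ends in -k. The stems ending in -k (humawok → tihumawokeka, fawek → tifawekeka) add ti- … -eka around the stem.
So futofzak → tifutofzakeka.

tifutofzakeka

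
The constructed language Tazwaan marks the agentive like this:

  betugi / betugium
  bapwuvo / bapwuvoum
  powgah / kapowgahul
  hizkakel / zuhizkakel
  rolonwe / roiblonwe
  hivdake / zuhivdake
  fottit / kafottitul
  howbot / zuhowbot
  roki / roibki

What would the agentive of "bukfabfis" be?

bukfabfisum

roki and betugi both end in -i yet inflect differently (roibki, betugium), so the final letter is not what conditions the rule; the first letter is.
"bukfabfis" begins with b-. The stems beginning with b- (bapwuvo → bapwuvoum, betugi → betugium) add -um.
So bukfabfis → bukfabfisum.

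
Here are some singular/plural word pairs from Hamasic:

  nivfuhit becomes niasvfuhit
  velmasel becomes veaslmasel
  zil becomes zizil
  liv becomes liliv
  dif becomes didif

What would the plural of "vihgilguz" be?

viashgilguz

velmasel and zil both end in -l yet inflect differently (veaslmasel, zizil), so the final letter is not what conditions the rule; the number of vowels is.
"vihgilguz" has 3 vowels. The stems with 3 vowels (nivfuhit → niasvfuhit, velmasel → veaslmasel) insert -as- after the first vowel.
So vihgilguz → viashgilguz.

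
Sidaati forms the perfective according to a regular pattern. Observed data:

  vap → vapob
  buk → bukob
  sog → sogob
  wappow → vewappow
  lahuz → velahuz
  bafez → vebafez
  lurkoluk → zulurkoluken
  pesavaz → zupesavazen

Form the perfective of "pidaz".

vepidaz

buk and lurkoluk both end in -k yet inflect differently (bukob, zulurkoluken), so the final letter is not what conditions the rule; the number of vowels is.
"pidaz" has 2 vowels. The stems with 2 vowels (wappow → vewappow, lahuz → velahuz, bafez → vebafez) add the prefix ve-.
So pidaz → vepidaz.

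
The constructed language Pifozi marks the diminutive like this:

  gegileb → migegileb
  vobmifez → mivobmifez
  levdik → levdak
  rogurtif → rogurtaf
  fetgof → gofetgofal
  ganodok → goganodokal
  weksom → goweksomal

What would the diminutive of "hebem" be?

"hebem" has last vowel 'e'. The stems whose last vowel is 'e' (gegileb → migegileb, vobmifez → mivobmifez) add the prefix mi-.
So hebem → mihebem.

mihebem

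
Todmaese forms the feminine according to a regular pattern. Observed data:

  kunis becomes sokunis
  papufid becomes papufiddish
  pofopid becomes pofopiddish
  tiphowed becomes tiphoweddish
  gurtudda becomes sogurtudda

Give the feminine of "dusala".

"dusala" ends in -a. The one such stem in the data (gurtudda → sogurtudda) adds the prefix so-, so the same rule applies.
The other pattern: stems ending in -d double the final consonant and add -ish.
So dusala → sodusala.

sodusala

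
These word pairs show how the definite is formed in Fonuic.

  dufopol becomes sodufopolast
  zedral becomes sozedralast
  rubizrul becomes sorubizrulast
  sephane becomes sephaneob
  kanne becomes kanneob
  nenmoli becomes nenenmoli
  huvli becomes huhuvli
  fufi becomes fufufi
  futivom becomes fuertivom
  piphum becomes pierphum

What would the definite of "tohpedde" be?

tohpeddeob

dufopol and futivom both have last vowel 'o' yet inflect differently (sodufopolast, fuertivom), so the last vowel is not what conditions the rule; the final letter is.
"tohpedde" ends in -e. The stems ending in -e (sephane → sephaneob, kanne → kanneob) add -ob.
So tohpedde → tohpeddeob.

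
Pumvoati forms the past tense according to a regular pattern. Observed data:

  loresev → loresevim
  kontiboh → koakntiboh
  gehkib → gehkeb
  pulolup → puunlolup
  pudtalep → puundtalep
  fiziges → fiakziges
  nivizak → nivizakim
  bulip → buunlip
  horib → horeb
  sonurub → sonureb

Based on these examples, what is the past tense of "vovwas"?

bulip and gehkib both have last vowel 'i' yet inflect differently (buunlip, gehkeb), so the last vowel is not what conditions the rule; the final letter is.
"vovwas" ends in -s. The one such stem in the data (fiziges → fiakziges) inserts -ak- after the first vowel (as does kontiboh), so the same rule applies.
The other patterns: stems ending in -p insert -un- after the first vowel; stems ending in -b change the last vowel to 'e'; stems ending in -k or -v add -im.
So vovwas → voakvwas.

voakvwas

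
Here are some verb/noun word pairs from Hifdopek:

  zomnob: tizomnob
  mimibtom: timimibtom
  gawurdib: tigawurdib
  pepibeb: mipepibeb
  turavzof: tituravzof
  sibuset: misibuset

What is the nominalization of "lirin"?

tilirin

"lirin" has last vowel 'i'. The one such stem in the data (gawurdib → tigawurdib) adds the prefix ti-, so the same rule applies.
The other pattern: stems whose last vowel is 'e' add the prefix mi-.
So lirin → tilirin.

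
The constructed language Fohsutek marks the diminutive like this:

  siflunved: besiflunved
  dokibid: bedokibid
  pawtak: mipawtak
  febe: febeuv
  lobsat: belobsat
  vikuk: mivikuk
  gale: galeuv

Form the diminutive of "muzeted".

bemuzeted

pawtak and lobsat both have last vowel 'a' yet inflect differently (mipawtak, belobsat), so the last vowel is not what conditions the rule; the final letter is.
"muzeted" ends in -d. The stems ending in -d (dokibid → bedokibid, siflunved → besiflunved) add the prefix be-.
The other patterns: stems ending in -k add the prefix mi-; stems ending in -e add -uv.
So muzeted → bemuzeted.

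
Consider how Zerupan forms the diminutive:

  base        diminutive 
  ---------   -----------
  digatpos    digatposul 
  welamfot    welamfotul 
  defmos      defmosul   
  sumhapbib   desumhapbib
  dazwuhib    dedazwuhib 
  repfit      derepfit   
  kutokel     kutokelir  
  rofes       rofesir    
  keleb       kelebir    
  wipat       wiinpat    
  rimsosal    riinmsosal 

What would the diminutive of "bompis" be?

debompis

"bompis" has last vowel 'i'. The stems whose last vowel is 'i' (sumhapbib → desumhapbib, dazwuhib → dedazwuhib, repfit → derepfit) add the prefix de-.
The other patterns: stems whose last vowel is 'o' add -ul; stems whose last vowel is 'e' add -ir; stems whose last vowel is 'a' insert -in- after the first vowel.
So bompis → debompis.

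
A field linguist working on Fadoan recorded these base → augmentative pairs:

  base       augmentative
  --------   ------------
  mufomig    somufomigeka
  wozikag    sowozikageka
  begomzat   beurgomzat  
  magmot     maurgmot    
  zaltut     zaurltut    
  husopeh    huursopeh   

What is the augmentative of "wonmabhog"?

sowonmabhogeka

"wonmabhog" ends in -g. The stems ending in -g (mufomig → somufomigeka, wozikag → sowozikageka) add so- … -eka around the stem.
The other pattern: stems ending in -h or -t insert -ur- after the first vowel.
So wonmabhog → sowonmabhogeka.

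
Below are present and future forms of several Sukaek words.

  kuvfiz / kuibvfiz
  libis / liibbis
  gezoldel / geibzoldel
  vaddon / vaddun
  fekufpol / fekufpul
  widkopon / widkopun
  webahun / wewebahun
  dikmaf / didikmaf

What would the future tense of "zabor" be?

gezoldel and fekufpol both end in -l yet inflect differently (geibzoldel, fekufpul), so the final letter is not what conditions the rule; the last vowel is.
"zabor" has last vowel 'o'. The stems whose last vowel is 'o' (vaddon → vaddun, fekufpol → fekufpul, widkopon → widkopun) change the last vowel to 'u'.
So zabor → zabur.

zabur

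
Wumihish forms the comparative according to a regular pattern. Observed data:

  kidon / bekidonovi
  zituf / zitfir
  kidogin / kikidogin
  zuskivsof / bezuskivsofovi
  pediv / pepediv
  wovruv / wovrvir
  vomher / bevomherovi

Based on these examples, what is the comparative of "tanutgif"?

wovruv and pediv both end in -v yet inflect differently (wovrvir, pepediv), so the final letter is not what conditions the rule; the last vowel is.
"tanutgif" has last vowel 'i'. The stems whose last vowel is 'i' (kidogin → kikidogin, pediv → pepediv) repeat the first consonant+vowel as a prefix.
The other patterns: stems whose last vowel is 'u' delete the last vowel and add -ir; stems whose last vowel is 'e' or 'o' add be- … -ovi around the stem.
So tanutgif → tatanutgif.

tatanutgif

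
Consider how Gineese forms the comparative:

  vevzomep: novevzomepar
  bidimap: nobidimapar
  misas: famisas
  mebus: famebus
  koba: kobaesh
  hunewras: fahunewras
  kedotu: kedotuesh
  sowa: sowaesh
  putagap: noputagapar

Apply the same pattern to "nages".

fanages

hunewras and putagap both have last vowel 'a' yet inflect differently (fahunewras, noputagapar), so the last vowel is not what conditions the rule; the final letter is.
"nages" ends in -s. The stems ending in -s (mebus → famebus, hunewras → fahunewras, misas → famisas) add the prefix fa-.
So nages → fanages.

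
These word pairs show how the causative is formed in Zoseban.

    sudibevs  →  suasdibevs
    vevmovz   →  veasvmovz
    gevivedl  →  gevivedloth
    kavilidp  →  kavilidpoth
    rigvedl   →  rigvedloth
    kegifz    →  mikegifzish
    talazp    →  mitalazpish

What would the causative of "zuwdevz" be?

zuaswdevz

vevmovz and kegifz both end in -z yet inflect differently (veasvmovz, mikegifzish), so the final letter is not what conditions the rule; the second-to-last letter is.
"zuwdevz" has second-to-last letter 'v'. The stems whose second-to-last letter is 'v' (sudibevs → suasdibevs, vevmovz → veasvmovz) insert -as- after the first vowel.
The other patterns: stems whose second-to-last letter is 'd' add -oth; stems whose second-to-last letter is 'f' or 'z' add mi- … -ish around the stem.
So zuwdevz → zuaswdevz.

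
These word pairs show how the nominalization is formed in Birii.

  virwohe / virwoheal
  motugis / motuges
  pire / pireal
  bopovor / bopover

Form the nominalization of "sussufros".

sussufres

bopovor and virwohe both have 3 vowels yet inflect differently (bopover, virwoheal), so the number of vowels is not what conditions the rule; whether the stem ends in a vowel or a consonant is.
"sussufros" ends in a consonant. The stems ending in a consonant (bopovor → bopover, motugis → motuges) change the last vowel to 'e'.
The other pattern: stems ending in a vowel add -al.
So sussufros → sussufres.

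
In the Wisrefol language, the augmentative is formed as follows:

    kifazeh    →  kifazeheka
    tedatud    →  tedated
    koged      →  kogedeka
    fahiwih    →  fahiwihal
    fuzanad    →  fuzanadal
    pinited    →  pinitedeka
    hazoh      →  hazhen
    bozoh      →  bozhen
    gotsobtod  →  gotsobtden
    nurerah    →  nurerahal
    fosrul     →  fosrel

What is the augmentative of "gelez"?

gelezeka

bozoh and kifazeh both end in -h yet inflect differently (bozhen, kifazeheka), so the final letter is not what conditions the rule; the last vowel is.
"gelez" has last vowel 'e'. The stems whose last vowel is 'e' (kifazeh → kifazeheka, koged → kogedeka, pinited → pinitedeka) add -eka.
So gelez → gelezeka.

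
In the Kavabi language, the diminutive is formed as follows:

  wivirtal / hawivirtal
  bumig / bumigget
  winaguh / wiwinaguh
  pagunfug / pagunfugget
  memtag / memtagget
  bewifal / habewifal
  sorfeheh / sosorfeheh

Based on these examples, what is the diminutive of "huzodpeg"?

huzodpegget

"huzodpeg" ends in -g. The stems ending in -g (pagunfug → pagunfugget, bumig → bumigget, memtag → memtagget) double the final consonant and add -et.
The other patterns: stems ending in -l add the prefix ha-; stems ending in -h repeat the first consonant+vowel as a prefix.
So huzodpeg → huzodpegget.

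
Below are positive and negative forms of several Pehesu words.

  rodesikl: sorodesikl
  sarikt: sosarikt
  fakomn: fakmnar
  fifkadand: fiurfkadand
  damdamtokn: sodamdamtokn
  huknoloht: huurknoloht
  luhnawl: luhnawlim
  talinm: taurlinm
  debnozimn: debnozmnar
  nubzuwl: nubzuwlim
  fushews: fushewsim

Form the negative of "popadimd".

sarikt and huknoloht both end in -t yet inflect differently (sosarikt, huurknoloht), so the final letter is not what conditions the rule; the second-to-last letter is.
"popadimd" has second-to-last letter 'm'. The stems whose second-to-last letter is 'm' (debnozimn → debnozmnar, fakomn → fakmnar) delete the last vowel and add -ar.
So popadimd → popadmdar.

popadmdar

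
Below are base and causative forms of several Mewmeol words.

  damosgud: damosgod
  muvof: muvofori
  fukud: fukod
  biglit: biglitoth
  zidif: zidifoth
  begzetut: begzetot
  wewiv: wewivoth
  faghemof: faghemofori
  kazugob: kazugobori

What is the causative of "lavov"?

faghemof and zidif both end in -f yet inflect differently (faghemofori, zidifoth), so the final letter is not what conditions the rule; the last vowel is.
"lavov" has last vowel 'o'. The stems whose last vowel is 'o' (faghemof → faghemofori, kazugob → kazugobori, muvof → muvofori) add -ori.
So lavov → lavovori.

lavovori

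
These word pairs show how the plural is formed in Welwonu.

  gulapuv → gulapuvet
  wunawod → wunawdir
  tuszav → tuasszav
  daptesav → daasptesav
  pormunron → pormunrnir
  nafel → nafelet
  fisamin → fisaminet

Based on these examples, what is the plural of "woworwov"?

"woworwov" has last vowel 'o'. The stems whose last vowel is 'o' (pormunron → pormunrnir, wunawod → wunawdir) delete the last vowel and add -ir.
The other patterns: stems whose last vowel is 'a' insert -as- after the first vowel; stems whose last vowel is 'e', 'i' or 'u' add -et.
So woworwov → woworwvir.

woworwvir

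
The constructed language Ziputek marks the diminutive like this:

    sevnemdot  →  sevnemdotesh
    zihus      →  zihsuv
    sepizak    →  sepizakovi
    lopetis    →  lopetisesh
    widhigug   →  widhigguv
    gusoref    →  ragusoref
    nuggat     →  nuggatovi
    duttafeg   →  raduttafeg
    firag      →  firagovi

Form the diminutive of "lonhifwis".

"lonhifwis" has last vowel 'i'. The one such stem in the data (lopetis → lopetisesh) adds -esh, so the same rule applies.
So lonhifwis → lonhifwisesh.

lonhifwisesh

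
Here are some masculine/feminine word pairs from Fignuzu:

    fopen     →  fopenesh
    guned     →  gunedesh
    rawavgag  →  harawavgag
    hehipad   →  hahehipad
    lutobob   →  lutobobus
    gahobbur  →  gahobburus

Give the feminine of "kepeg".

kepegesh

guned and hehipad both end in -d yet inflect differently (gunedesh, hahehipad), so the final letter is not what conditions the rule; the last vowel is.
"kepeg" has last vowel 'e'. The stems whose last vowel is 'e' (fopen → fopenesh, guned → gunedesh) add -esh.
The other patterns: stems whose last vowel is 'a' add the prefix ha-; stems whose last vowel is 'o' or 'u' add -us.
So kepeg → kepegesh.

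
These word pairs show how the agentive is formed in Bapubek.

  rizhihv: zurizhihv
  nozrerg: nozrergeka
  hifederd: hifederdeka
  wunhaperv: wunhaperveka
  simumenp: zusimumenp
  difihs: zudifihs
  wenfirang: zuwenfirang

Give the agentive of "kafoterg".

"kafoterg" has second-to-last letter 'r'. The stems whose second-to-last letter is 'r' (wunhaperv → wunhaperveka, hifederd → hifederdeka, nozrerg → nozrergeka) add -eka.
So kafoterg → kafotergeka.

kafotergeka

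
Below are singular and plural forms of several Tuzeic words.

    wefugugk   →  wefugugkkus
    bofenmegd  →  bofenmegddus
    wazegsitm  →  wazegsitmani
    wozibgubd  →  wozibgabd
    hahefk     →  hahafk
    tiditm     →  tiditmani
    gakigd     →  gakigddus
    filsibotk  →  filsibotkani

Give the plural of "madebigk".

"madebigk" has second-to-last letter 'g'. The stems whose second-to-last letter is 'g' (wefugugk → wefugugkkus, bofenmegd → bofenmegddus, gakigd → gakigddus) double the final consonant and add -us.
The other patterns: stems whose second-to-last letter is 't' add -ani; stems whose second-to-last letter is 'b' or 'f' change the last vowel to 'a'.
So madebigk → madebigkkus.

madebigkkus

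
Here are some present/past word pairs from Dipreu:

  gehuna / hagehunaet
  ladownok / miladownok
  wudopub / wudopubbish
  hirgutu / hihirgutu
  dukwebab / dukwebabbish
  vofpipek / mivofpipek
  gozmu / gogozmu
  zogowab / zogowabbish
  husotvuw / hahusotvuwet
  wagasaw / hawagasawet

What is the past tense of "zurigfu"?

zuzurigfu

"zurigfu" ends in -u. The stems ending in -u (hirgutu → hihirgutu, gozmu → gogozmu) repeat the first consonant+vowel as a prefix.
The other patterns: stems ending in -k add the prefix mi-; stems ending in -b double the final consonant and add -ish; stems ending in -a or -w add ha- … -et around the stem.
So zurigfu → zuzurigfu.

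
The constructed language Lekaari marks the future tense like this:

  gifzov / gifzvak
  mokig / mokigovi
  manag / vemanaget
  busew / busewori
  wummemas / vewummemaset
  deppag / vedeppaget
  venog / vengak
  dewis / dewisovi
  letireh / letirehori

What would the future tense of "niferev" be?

"niferev" has last vowel 'e'. The stems whose last vowel is 'e' (busew → busewori, letireh → letirehori) add -ori.
The other patterns: stems whose last vowel is 'o' delete the last vowel and add -ak; stems whose last vowel is 'a' add ve- … -et around the stem; stems whose last vowel is 'i' add -ovi.
So niferev → niferevori.

niferevori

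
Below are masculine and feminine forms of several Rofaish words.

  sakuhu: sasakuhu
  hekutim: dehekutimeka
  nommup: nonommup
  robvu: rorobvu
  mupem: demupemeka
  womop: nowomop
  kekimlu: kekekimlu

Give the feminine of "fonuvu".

robvu and mupem both have 2 vowels yet inflect differently (rorobvu, demupemeka), so the number of vowels is not what conditions the rule; the final letter is.
"fonuvu" ends in -u. The stems ending in -u (kekimlu → kekekimlu, robvu → rorobvu, sakuhu → sasakuhu) repeat the first consonant+vowel as a prefix.
The other patterns: stems ending in -m add de- … -eka around the stem; stems ending in -p add the prefix no-.
So fonuvu → fofonuvu.

fofonuvu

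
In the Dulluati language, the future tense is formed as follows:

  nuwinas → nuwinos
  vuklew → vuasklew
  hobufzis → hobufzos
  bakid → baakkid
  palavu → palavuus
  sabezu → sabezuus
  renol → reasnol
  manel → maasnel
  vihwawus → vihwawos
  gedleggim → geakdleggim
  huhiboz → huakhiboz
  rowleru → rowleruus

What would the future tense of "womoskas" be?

womoskos

vihwawus and palavu both have last vowel 'u' yet inflect differently (vihwawos, palavuus), so the last vowel is not what conditions the rule; the final letter is.
"womoskas" ends in -s. The stems ending in -s (vihwawus → vihwawos, hobufzis → hobufzos, nuwinas → nuwinos) change the last vowel to 'o'.
The other patterns: stems ending in -l or -w insert -as- after the first vowel; stems ending in -u add -us; stems ending in -d, -m or -z insert -ak- after the first vowel.
So womoskas → womoskos.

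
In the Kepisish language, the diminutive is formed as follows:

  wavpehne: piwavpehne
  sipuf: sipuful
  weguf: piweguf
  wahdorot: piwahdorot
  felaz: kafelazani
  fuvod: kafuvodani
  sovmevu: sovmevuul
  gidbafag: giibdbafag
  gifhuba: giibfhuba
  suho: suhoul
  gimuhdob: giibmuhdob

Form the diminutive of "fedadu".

sipuf and weguf both end in -f yet inflect differently (sipuful, piweguf), so the final letter is not what conditions the rule; the first letter is.
"fedadu" begins with f-. The stems beginning with f- (fuvod → kafuvodani, felaz → kafelazani) add ka- … -ani around the stem.
The other patterns: stems beginning with g- insert -ib- after the first vowel; stems beginning with s- add -ul; stems beginning with w- add the prefix pi-.
So fedadu → kafedaduani.

kafedaduani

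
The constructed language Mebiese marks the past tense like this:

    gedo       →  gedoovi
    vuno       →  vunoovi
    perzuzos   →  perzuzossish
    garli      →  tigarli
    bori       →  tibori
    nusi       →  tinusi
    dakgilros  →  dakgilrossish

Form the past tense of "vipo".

vipoovi

gedo and perzuzos both have last vowel 'o' yet inflect differently (gedoovi, perzuzossish), so the last vowel is not what conditions the rule; the final letter is.
"vipo" ends in -o. The stems ending in -o (gedo → gedoovi, vuno → vunoovi) add -ovi.
The other patterns: stems ending in -i add the prefix ti-; stems ending in -s double the final consonant and add -ish.
So vipo → vipoovi.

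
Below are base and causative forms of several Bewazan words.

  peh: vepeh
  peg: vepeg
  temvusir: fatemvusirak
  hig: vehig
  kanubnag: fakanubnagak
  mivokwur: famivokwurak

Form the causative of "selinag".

faselinagak

hig and kanubnag both end in -g yet inflect differently (vehig, fakanubnagak), so the final letter is not what conditions the rule; the number of vowels is.
"selinag" has 3 vowels. The stems with 3 vowels (temvusir → fatemvusirak, kanubnag → fakanubnagak, mivokwur → famivokwurak) add fa- … -ak around the stem.
So selinag → faselinagak.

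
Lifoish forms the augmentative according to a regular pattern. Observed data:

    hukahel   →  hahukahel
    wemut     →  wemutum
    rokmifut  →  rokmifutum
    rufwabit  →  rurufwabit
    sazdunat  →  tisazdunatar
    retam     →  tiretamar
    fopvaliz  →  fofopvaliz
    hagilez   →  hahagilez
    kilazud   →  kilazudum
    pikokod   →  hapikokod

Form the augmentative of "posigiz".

sazdunat and rufwabit both end in -t yet inflect differently (tisazdunatar, rurufwabit), so the final letter is not what conditions the rule; the last vowel is.
"posigiz" has last vowel 'i'. The stems whose last vowel is 'i' (rufwabit → rurufwabit, fopvaliz → fofopvaliz) repeat the first consonant+vowel as a prefix.
The other patterns: stems whose last vowel is 'e' or 'o' add the prefix ha-; stems whose last vowel is 'a' add ti- … -ar around the stem; stems whose last vowel is 'u' add -um.
So posigiz → poposigiz.

poposigiz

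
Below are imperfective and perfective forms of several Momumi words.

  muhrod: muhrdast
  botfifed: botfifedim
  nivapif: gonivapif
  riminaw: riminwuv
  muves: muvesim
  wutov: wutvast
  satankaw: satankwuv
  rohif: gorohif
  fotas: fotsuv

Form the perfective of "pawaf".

pawfuv

"pawaf" has last vowel 'a'. The stems whose last vowel is 'a' (satankaw → satankwuv, fotas → fotsuv, riminaw → riminwuv) delete the last vowel and add -uv.
The other patterns: stems whose last vowel is 'i' add the prefix go-; stems whose last vowel is 'e' add -im; stems whose last vowel is 'o' delete the last vowel and add -ast.
So pawaf → pawfuv.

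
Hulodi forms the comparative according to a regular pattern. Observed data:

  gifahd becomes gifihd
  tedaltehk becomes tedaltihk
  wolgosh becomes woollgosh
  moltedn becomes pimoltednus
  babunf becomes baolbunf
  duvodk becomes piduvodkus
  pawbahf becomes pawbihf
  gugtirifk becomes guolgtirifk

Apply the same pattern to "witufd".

wioltufd

"witufd" has second-to-last letter 'f'. The one such stem in the data (gugtirifk → guolgtirifk) inserts -ol- after the first vowel (as do babunf, wolgosh), so the same rule applies.
The other patterns: stems whose second-to-last letter is 'h' change the last vowel to 'i'; stems whose second-to-last letter is 'd' add pi- … -us around the stem.
So witufd → wioltufd.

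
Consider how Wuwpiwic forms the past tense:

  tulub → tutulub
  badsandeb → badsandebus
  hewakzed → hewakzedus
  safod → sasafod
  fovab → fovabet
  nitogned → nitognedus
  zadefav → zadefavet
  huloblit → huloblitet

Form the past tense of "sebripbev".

tulub and badsandeb both end in -b yet inflect differently (tutulub, badsandebus), so the final letter is not what conditions the rule; the last vowel is.
"sebripbev" has last vowel 'e'. The stems whose last vowel is 'e' (badsandeb → badsandebus, nitogned → nitognedus, hewakzed → hewakzedus) add -us.
The other patterns: stems whose last vowel is 'o' or 'u' repeat the first consonant+vowel as a prefix; stems whose last vowel is 'a' or 'i' add -et.
So sebripbev → sebripbevus.

sebripbevus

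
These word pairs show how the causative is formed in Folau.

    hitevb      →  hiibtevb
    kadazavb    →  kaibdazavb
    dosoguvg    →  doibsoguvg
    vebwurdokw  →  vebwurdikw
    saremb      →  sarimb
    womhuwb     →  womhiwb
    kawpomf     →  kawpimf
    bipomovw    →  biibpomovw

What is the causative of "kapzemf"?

bipomovw and vebwurdokw both end in -w yet inflect differently (biibpomovw, vebwurdikw), so the final letter is not what conditions the rule; the second-to-last letter is.
"kapzemf" has second-to-last letter 'm'. The stems whose second-to-last letter is 'm' (saremb → sarimb, kawpomf → kawpimf) change the last vowel to 'i'.
The other pattern: stems whose second-to-last letter is 'v' insert -ib- after the first vowel.
So kapzemf → kapzimf.

kapzimf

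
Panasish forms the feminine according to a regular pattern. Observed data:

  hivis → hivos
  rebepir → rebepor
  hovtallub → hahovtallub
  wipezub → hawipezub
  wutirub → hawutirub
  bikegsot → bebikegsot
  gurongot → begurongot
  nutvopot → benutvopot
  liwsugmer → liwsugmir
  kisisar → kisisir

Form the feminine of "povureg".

"povureg" has last vowel 'e'. The one such stem in the data (liwsugmer → liwsugmir) changes the last vowel to 'i' (as does kisisar), so the same rule applies.
So povureg → povurig.

povurig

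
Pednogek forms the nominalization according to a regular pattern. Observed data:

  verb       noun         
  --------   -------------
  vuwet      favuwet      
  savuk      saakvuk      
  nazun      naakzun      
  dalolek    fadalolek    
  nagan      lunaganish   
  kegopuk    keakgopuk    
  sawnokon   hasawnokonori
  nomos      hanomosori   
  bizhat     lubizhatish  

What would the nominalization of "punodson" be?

vuwet and bizhat both end in -t yet inflect differently (favuwet, lubizhatish), so the final letter is not what conditions the rule; the last vowel is.
"punodson" has last vowel 'o'. The stems whose last vowel is 'o' (sawnokon → hasawnokonori, nomos → hanomosori) add ha- … -ori around the stem.
The other patterns: stems whose last vowel is 'e' add the prefix fa-; stems whose last vowel is 'a' add lu- … -ish around the stem; stems whose last vowel is 'u' insert -ak- after the first vowel.
So punodson → hapunodsonori.

hapunodsonori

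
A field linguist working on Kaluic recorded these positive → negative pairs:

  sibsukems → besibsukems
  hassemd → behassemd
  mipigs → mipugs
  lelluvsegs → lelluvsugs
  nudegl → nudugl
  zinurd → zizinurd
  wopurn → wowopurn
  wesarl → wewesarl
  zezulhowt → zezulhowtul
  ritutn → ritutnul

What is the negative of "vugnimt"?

bevugnimt

sibsukems and mipigs both end in -s yet inflect differently (besibsukems, mipugs), so the final letter is not what conditions the rule; the second-to-last letter is.
"vugnimt" has second-to-last letter 'm'. The stems whose second-to-last letter is 'm' (sibsukems → besibsukems, hassemd → behassemd) add the prefix be-.
The other patterns: stems whose second-to-last letter is 'g' change the last vowel to 'u'; stems whose second-to-last letter is 'r' repeat the first consonant+vowel as a prefix; stems whose second-to-last letter is 't' or 'w' add -ul.
So vugnimt → bevugnimt.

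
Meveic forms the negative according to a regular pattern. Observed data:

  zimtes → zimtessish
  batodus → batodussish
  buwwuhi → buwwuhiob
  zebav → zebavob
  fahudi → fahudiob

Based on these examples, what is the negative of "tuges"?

batodus and buwwuhi both begin with b- yet inflect differently (batodussish, buwwuhiob), so the first letter is not what conditions the rule; the final letter is.
"tuges" ends in -s. The stems ending in -s (zimtes → zimtessish, batodus → batodussish) double the final consonant and add -ish.
The other pattern: stems ending in -i or -v add -ob.
So tuges → tugessish.

tugessish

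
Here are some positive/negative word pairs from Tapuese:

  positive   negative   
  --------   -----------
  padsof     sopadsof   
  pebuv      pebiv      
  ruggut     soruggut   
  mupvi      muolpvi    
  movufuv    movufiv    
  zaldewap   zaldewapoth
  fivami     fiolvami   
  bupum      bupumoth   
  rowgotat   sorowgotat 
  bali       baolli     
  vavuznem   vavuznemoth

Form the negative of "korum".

movufuv and ruggut both have last vowel 'u' yet inflect differently (movufiv, soruggut), so the last vowel is not what conditions the rule; the final letter is.
"korum" ends in -m. The stems ending in -m (bupum → bupumoth, vavuznem → vavuznemoth) add -oth.
So korum → korumoth.

korumoth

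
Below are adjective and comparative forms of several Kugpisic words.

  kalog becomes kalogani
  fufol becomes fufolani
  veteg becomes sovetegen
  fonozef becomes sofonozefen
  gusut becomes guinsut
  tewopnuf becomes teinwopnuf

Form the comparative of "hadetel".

sohadetelen

kalog and veteg both end in -g yet inflect differently (kalogani, sovetegen), so the final letter is not what conditions the rule; the last vowel is.
"hadetel" has last vowel 'e'. The stems whose last vowel is 'e' (veteg → sovetegen, fonozef → sofonozefen) add so- … -en around the stem.
The other patterns: stems whose last vowel is 'o' add -ani; stems whose last vowel is 'u' insert -in- after the first vowel.
So hadetel → sohadetelen.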